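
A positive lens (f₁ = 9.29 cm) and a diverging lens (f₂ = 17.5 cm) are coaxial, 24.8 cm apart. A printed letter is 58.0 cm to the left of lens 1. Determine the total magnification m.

Lens 1: 1/d_i1 = 1/(9.29) − 1/(58.0) = 0.09040, so d_i1 = 11.06 cm; m₁ = −d_i1/d_o1 = -0.1907.
d_o2 = 24.8 − (11.06) = 13.74 cm.
f₂ = −17.5 cm (diverging).
Lens 2: 1/d_i2 = 1/(-17.5) − 1/(13.74) = -0.1299, so d_i2 = -7.697 cm; m₂ = −d_i2/d_o2 = +0.5602.
m = m₁·m₂ = (-0.1907)(+0.5602) = -0.107.

m = -0.107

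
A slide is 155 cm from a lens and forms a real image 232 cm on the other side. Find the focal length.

Real image ⇒ d_i = +232 cm.
1/f = 1/d_o + 1/d_i = 1/(155) + 1/(232) = 0.01076, so f = 92.9 cm.
Since f is positive, the lens is converging.

f = 92.9 cm (converging)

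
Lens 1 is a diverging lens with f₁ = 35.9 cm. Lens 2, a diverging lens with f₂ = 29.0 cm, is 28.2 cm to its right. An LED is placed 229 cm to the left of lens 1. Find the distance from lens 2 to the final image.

19.5 cm

Lens 1 is diverging, so f₁ = −35.9 cm.
Lens 1: 1/d_i1 = 1/f₁ − 1/d_o1 = 1/(-35.9) − 1/(229) = -0.03222, so d_i1 = -31.03 cm.
The intermediate image is 31.03 cm to the left of lens 1 (virtual), which is 28.2 − (-31.03) = 59.23 cm to the left of lens 2, so d_o2 = +59.23 cm.
Lens 2 is diverging, so f₂ = −29.0 cm.
Lens 2: 1/d_i2 = 1/f₂ − 1/d_o2 = 1/(-29.0) − 1/(59.23) = -0.05137, so d_i2 = -19.5 cm.
The final image is virtual, 19.5 cm to the left of lens 2 (overall magnification ≈ 0.045).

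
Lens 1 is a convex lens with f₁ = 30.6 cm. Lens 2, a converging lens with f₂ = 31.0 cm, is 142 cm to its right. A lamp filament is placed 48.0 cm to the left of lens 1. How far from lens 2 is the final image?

Lens 1: 1/d_i1 = 1/f₁ − 1/d_o1 = 1/(30.6) − 1/(48.0) = 0.01185, so d_i1 = 84.41 cm.
The intermediate image is 84.41 cm to the right of lens 1, which is 142 − (84.41) = 57.59 cm to the left of lens 2, so d_o2 = +57.59 cm.
Lens 2: 1/d_i2 = 1/f₂ − 1/d_o2 = 1/(31.0) − 1/(57.59) = 0.01489, so d_i2 = 67.1 cm.
The final image is real, 67.1 cm to the right of lens 2 (overall magnification ≈ 2.1).

67.1 cm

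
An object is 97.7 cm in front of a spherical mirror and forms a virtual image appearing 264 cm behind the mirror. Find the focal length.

f = 155 cm (concave)

Virtual image ⇒ d_i = −264 cm.
1/f = 1/d_o + 1/d_i = 1/(97.7) + 1/(-264) = 0.006448, so f = 155 cm.
Since f is positive, the spherical mirror is concave.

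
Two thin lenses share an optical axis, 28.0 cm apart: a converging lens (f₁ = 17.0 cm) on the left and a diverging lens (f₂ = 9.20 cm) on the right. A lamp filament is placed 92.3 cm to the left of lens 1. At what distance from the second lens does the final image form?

Lens 1: 1/d_i1 = 1/f₁ − 1/d_o1 = 1/(17.0) − 1/(92.3) = 0.04799, so d_i1 = 20.84 cm.
The intermediate image is 20.84 cm to the right of lens 1, which is 28.0 − (20.84) = 7.160 cm to the left of lens 2, so d_o2 = +7.160 cm.
Lens 2 is diverging, so f₂ = −9.20 cm.
Lens 2: 1/d_i2 = 1/f₂ − 1/d_o2 = 1/(-9.20) − 1/(7.160) = -0.2484, so d_i2 = -4.03 cm.
The final image is virtual, 4.03 cm to the left of lens 2 (overall magnification ≈ -0.13).

4.03 cm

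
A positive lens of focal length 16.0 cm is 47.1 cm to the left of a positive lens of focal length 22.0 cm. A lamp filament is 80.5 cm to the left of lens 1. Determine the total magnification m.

m = +1.06

Lens 1: 1/d_i1 = 1/(16.0) − 1/(80.5) = 0.05008, so d_i1 = 19.97 cm; m₁ = −d_i1/d_o1 = -0.2481.
d_o2 = 47.1 − (19.97) = 27.13 cm.
Lens 2: 1/d_i2 = 1/(22.0) − 1/(27.13) = 0.008595, so d_i2 = 116.3 cm; m₂ = −d_i2/d_o2 = -4.288.
m = m₁·m₂ = (-0.2481)(-4.288) = +1.06.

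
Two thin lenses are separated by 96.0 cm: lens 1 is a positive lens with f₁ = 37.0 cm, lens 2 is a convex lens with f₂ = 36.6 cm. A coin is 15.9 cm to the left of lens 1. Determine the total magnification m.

Lens 1: 1/d_i1 = 1/(37.0) − 1/(15.9) = -0.03587, so d_i1 = -27.88 cm; m₁ = −d_i1/d_o1 = +1.753.
d_o2 = 96.0 − (-27.88) = 123.9 cm.
Lens 2: 1/d_i2 = 1/(36.6) − 1/(123.9) = 0.01925, so d_i2 = 51.94 cm; m₂ = −d_i2/d_o2 = -0.4192.
m = m₁·m₂ = (+1.753)(-0.4192) = -0.735.

m = -0.735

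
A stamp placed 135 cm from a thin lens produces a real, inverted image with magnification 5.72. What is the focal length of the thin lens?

m = −d_i/d_o ⇒ d_i = −m·d_o = −(-5.72)·(135) = 772.2 cm.
1/f = 1/d_o + 1/d_i = 1/(135) + 1/(772.2) = 0.008702, so f = 115 cm.
Since f is positive, the thin lens is converging.

f = 115 cm (converging)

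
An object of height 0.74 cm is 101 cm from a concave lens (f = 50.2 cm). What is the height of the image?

For a concave lens, f = -50.2 cm.
1/d_i = 1/f − 1/d_o = 1/(-50.20) − 1/(101) = -0.02982, so d_i = -33.53 cm.
m = −d_i/d_o = +0.3320.
|h_i| = |m|·h_o = 0.3320 × 0.74 = 0.246 cm. The image is virtual, upright and reduced, on the same side as the object.

0.246 cm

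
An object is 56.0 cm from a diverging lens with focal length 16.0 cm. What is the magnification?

m = +0.222

For a diverging lens, f = -16.0 cm.
1/d_i = 1/f − 1/d_o = 1/(-16.00) − 1/(56.0) = -0.08036, so d_i = -12.44 cm.
m = −d_i/d_o = −(-12.44)/(56.0) = +0.222.
The image is virtual, upright and reduced, on the same side as the object.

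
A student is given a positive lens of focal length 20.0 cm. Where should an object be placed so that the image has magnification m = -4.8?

m = −d_i/d_o ⇒ d_i = −m·d_o.
1/f = 1/d_o + 1/d_i = 1/d_o − 1/(m·d_o) = (1 − 1/m)/d_o, so d_o = f(1 − 1/m) = (20.00)(1 − 1/(-4.8)) = 24.2 cm.

24.2 cm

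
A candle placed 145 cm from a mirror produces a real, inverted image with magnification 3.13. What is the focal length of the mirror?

m = −d_i/d_o ⇒ d_i = −m·d_o = −(-3.13)·(145) = 453.8 cm.
1/f = 1/d_o + 1/d_i = 1/(145) + 1/(453.8) = 0.009100, so f = 110 cm.
Since f is positive, the mirror is concave.

f = 110 cm (concave)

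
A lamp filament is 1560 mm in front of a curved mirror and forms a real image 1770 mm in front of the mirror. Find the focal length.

Real image ⇒ d_i = +1770 mm.
1/f = 1/d_o + 1/d_i = 1/(1560) + 1/(1770) = 0.001206, so f = 829 mm.
Since f is positive, the curved mirror is concave.

f = 829 mm (concave)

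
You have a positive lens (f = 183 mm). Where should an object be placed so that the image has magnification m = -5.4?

217 mm

m = −d_i/d_o ⇒ d_i = −m·d_o.
1/f = 1/d_o + 1/d_i = 1/d_o − 1/(m·d_o) = (1 − 1/m)/d_o, so d_o = f(1 − 1/m) = (183.0)(1 − 1/(-5.4)) = 217 mm.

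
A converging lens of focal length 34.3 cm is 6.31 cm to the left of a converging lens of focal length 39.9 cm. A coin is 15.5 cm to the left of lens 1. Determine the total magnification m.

m = +13.7

Lens 1: 1/d_i1 = 1/(34.3) − 1/(15.5) = -0.03536, so d_i1 = -28.28 cm; m₁ = −d_i1/d_o1 = +1.825.
d_o2 = 6.31 − (-28.28) = 34.59 cm.
Lens 2: 1/d_i2 = 1/(39.9) − 1/(34.59) = -0.003847, so d_i2 = -259.9 cm; m₂ = −d_i2/d_o2 = +7.514.
m = m₁·m₂ = (+1.825)(+7.514) = +13.7.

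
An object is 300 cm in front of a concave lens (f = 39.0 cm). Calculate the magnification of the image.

For a concave lens, f = -39.0 cm.
1/d_i = 1/f − 1/d_o = 1/(-39.00) − 1/(300) = -0.02897, so d_i = -34.51 cm.
m = −d_i/d_o = −(-34.51)/(300) = +0.115.
The image is virtual, upright and reduced, on the same side as the object.

m = +0.115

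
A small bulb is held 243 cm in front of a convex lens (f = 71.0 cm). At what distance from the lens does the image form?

Thin-lens equation: 1/d_i = 1/f − 1/d_o = 1/(71.00) − 1/(243) = 0.01408 − 0.004115 = 0.009969, so d_i = 100 cm.
The image is real, inverted and reduced, on the far side of the lens.

100 cm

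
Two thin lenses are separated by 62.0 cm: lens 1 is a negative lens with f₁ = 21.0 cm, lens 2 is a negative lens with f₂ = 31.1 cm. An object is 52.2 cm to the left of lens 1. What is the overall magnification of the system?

f₁ = −21.0 cm (diverging).
Lens 1: 1/d_i1 = 1/(-21.0) − 1/(52.2) = -0.06678, so d_i1 = -14.98 cm; m₁ = −d_i1/d_o1 = +0.2870.
d_o2 = 62.0 − (-14.98) = 76.98 cm.
f₂ = −31.1 cm (diverging).
Lens 2: 1/d_i2 = 1/(-31.1) − 1/(76.98) = -0.04514, so d_i2 = -22.15 cm; m₂ = −d_i2/d_o2 = +0.2877.
m = m₁·m₂ = (+0.2870)(+0.2877) = +0.0826.

m = +0.0826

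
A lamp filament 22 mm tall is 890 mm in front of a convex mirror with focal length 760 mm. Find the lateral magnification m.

For a convex mirror, f = -760 mm.
1/d_i = 1/f − 1/d_o = 1/(-760.0) − 1/(890) = -0.002439, so d_i = -409.9 mm.
m = −d_i/d_o = −(-409.9)/(890) = +0.461.
The image is virtual, upright and reduced, behind the mirror.

m = +0.461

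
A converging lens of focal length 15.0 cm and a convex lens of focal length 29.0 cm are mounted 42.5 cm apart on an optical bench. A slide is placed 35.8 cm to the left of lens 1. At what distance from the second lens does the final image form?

Lens 1: 1/d_i1 = 1/f₁ − 1/d_o1 = 1/(15.0) − 1/(35.8) = 0.03873, so d_i1 = 25.82 cm.
The intermediate image is 25.82 cm to the right of lens 1, which is 42.5 − (25.82) = 16.68 cm to the left of lens 2, so d_o2 = +16.68 cm.
Lens 2: 1/d_i2 = 1/f₂ − 1/d_o2 = 1/(29.0) − 1/(16.68) = -0.02547, so d_i2 = -39.3 cm.
The final image is virtual, 39.3 cm to the left of lens 2 (overall magnification ≈ -1.7).

39.3 cm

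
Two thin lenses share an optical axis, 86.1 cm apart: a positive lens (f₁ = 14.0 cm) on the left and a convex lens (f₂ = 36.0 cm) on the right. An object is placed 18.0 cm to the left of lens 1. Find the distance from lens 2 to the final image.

64.5 cm

Lens 1: 1/d_i1 = 1/f₁ − 1/d_o1 = 1/(14.0) − 1/(18.0) = 0.01587, so d_i1 = 63.00 cm.
The intermediate image is 63.00 cm to the right of lens 1, which is 86.1 − (63.00) = 23.10 cm to the left of lens 2, so d_o2 = +23.10 cm.
Lens 2: 1/d_i2 = 1/f₂ − 1/d_o2 = 1/(36.0) − 1/(23.10) = -0.01551, so d_i2 = -64.5 cm.
The final image is virtual, 64.5 cm to the left of lens 2 (overall magnification ≈ -9.8).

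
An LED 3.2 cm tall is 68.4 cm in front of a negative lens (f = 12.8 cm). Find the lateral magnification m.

m = +0.158

For a negative lens, f = -12.8 cm.
1/d_i = 1/f − 1/d_o = 1/(-12.80) − 1/(68.4) = -0.09274, so d_i = -10.78 cm.
m = −d_i/d_o = −(-10.78)/(68.4) = +0.158.
The image is virtual, upright and reduced, on the same side as the object.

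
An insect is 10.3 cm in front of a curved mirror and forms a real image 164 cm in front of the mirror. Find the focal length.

Real image ⇒ d_i = +164 cm.
1/f = 1/d_o + 1/d_i = 1/(10.3) + 1/(164) = 0.1032, so f = 9.69 cm.
Since f is positive, the curved mirror is concave.

f = 9.69 cm (concave)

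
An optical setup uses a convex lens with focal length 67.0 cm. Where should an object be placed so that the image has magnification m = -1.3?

m = −d_i/d_o ⇒ d_i = −m·d_o.
1/f = 1/d_o + 1/d_i = 1/d_o − 1/(m·d_o) = (1 − 1/m)/d_o, so d_o = f(1 − 1/m) = (67.00)(1 − 1/(-1.3)) = 119 cm.

119 cm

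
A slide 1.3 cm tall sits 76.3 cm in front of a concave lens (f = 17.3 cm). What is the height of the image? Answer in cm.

0.240 cm

For a concave lens, f = -17.3 cm.
1/d_i = 1/f − 1/d_o = 1/(-17.30) − 1/(76.3) = -0.07091, so d_i = -14.10 cm.
m = −d_i/d_o = +0.1848.
|h_i| = |m|·h_o = 0.1848 × 1.3 = 0.240 cm. The image is virtual, upright and reduced, on the same side as the object.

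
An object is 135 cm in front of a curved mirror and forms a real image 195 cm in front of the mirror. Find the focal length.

Real image ⇒ d_i = +195 cm.
1/f = 1/d_o + 1/d_i = 1/(135) + 1/(195) = 0.01254, so f = 79.8 cm.
Since f is positive, the curved mirror is concave.

f = 79.8 cm (concave)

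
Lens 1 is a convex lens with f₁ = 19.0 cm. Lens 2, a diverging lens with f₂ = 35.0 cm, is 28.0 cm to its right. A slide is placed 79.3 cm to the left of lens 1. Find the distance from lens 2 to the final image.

2.77 cm

Lens 1: 1/d_i1 = 1/f₁ − 1/d_o1 = 1/(19.0) − 1/(79.3) = 0.04002, so d_i1 = 24.99 cm.
The intermediate image is 24.99 cm to the right of lens 1, which is 28.0 − (24.99) = 3.010 cm to the left of lens 2, so d_o2 = +3.010 cm.
Lens 2 is diverging, so f₂ = −35.0 cm.
Lens 2: 1/d_i2 = 1/f₂ − 1/d_o2 = 1/(-35.0) − 1/(3.010) = -0.3608, so d_i2 = -2.77 cm.
The final image is virtual, 2.77 cm to the left of lens 2 (overall magnification ≈ -0.29).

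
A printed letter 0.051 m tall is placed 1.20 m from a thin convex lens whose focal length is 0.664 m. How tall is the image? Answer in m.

0.0632 m

1/d_i = 1/f − 1/d_o = 1/(0.6640) − 1/(1.20) = 0.6727, so d_i = 1.487 m.
m = −d_i/d_o = -1.239.
|h_i| = |m|·h_o = 1.239 × 0.051 = 0.0632 m. The image is real, inverted and enlarged, on the far side of the lens.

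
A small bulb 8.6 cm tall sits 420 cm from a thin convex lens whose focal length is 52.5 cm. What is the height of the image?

1.23 cm

1/d_i = 1/f − 1/d_o = 1/(52.50) − 1/(420) = 0.01667, so d_i = 60.00 cm.
m = −d_i/d_o = -0.1429.
|h_i| = |m|·h_o = 0.1429 × 8.6 = 1.23 cm. The image is real, inverted and reduced, on the far side of the lens.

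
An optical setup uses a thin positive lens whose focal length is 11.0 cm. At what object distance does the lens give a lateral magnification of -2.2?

m = −d_i/d_o ⇒ d_i = −m·d_o.
1/f = 1/d_o + 1/d_i = 1/d_o − 1/(m·d_o) = (1 − 1/m)/d_o, so d_o = f(1 − 1/m) = (11.00)(1 − 1/(-2.2)) = 16.0 cm.

16.0 cm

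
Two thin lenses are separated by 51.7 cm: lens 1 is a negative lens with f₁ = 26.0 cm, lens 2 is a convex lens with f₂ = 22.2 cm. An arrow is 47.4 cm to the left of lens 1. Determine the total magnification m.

m = -0.170

f₁ = −26.0 cm (diverging).
Lens 1: 1/d_i1 = 1/(-26.0) − 1/(47.4) = -0.05956, so d_i1 = -16.79 cm; m₁ = −d_i1/d_o1 = +0.3542.
d_o2 = 51.7 − (-16.79) = 68.49 cm.
Lens 2: 1/d_i2 = 1/(22.2) − 1/(68.49) = 0.03044, so d_i2 = 32.85 cm; m₂ = −d_i2/d_o2 = -0.4796.
m = m₁·m₂ = (+0.3542)(-0.4796) = -0.170.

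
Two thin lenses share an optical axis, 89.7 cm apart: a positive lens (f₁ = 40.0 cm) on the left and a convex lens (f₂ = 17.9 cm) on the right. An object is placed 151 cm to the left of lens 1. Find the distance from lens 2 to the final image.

36.3 cm

Lens 1: 1/d_i1 = 1/f₁ − 1/d_o1 = 1/(40.0) − 1/(151) = 0.01838, so d_i1 = 54.41 cm.
The intermediate image is 54.41 cm to the right of lens 1, which is 89.7 − (54.41) = 35.29 cm to the left of lens 2, so d_o2 = +35.29 cm.
Lens 2: 1/d_i2 = 1/f₂ − 1/d_o2 = 1/(17.9) − 1/(35.29) = 0.02753, so d_i2 = 36.3 cm.
The final image is real, 36.3 cm to the right of lens 2 (overall magnification ≈ 0.37).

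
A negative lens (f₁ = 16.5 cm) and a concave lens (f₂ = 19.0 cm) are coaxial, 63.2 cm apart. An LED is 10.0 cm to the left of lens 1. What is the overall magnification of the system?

m = +0.134

f₁ = −16.5 cm (diverging).
Lens 1: 1/d_i1 = 1/(-16.5) − 1/(10.0) = -0.1606, so d_i1 = -6.226 cm; m₁ = −d_i1/d_o1 = +0.6226.
d_o2 = 63.2 − (-6.226) = 69.43 cm.
f₂ = −19.0 cm (diverging).
Lens 2: 1/d_i2 = 1/(-19.0) − 1/(69.43) = -0.06703, so d_i2 = -14.92 cm; m₂ = −d_i2/d_o2 = +0.2149.
m = m₁·m₂ = (+0.6226)(+0.2149) = +0.134.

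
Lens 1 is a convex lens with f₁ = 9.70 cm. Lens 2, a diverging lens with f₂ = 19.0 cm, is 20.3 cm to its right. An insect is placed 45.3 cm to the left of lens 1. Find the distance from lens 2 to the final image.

5.61 cm

Lens 1: 1/d_i1 = 1/f₁ − 1/d_o1 = 1/(9.70) − 1/(45.3) = 0.08102, so d_i1 = 12.34 cm.
The intermediate image is 12.34 cm to the right of lens 1, which is 20.3 − (12.34) = 7.960 cm to the left of lens 2, so d_o2 = +7.960 cm.
Lens 2 is diverging, so f₂ = −19.0 cm.
Lens 2: 1/d_i2 = 1/f₂ − 1/d_o2 = 1/(-19.0) − 1/(7.960) = -0.1783, so d_i2 = -5.61 cm.
The final image is virtual, 5.61 cm to the left of lens 2 (overall magnification ≈ -0.19).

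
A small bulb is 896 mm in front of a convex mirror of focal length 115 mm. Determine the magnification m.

m = +0.114

For a convex mirror, f = -115 mm.
1/d_i = 1/f − 1/d_o = 1/(-115.0) − 1/(896) = -0.009812, so d_i = -101.9 mm.
m = −d_i/d_o = −(-101.9)/(896) = +0.114.
The image is virtual, upright and reduced, behind the mirror.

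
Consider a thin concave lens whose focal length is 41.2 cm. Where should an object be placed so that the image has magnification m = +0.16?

For a concave lens, f = -41.2 cm.
m = −d_i/d_o ⇒ d_i = −m·d_o.
1/f = 1/d_o + 1/d_i = 1/d_o − 1/(m·d_o) = (1 − 1/m)/d_o, so d_o = f(1 − 1/m) = (-41.20)(1 − 1/(+0.16)) = 216 cm.

216 cm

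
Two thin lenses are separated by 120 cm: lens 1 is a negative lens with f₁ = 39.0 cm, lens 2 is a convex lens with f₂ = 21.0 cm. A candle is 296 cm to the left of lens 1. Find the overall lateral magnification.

m = -0.0183

f₁ = −39.0 cm (diverging).
Lens 1: 1/d_i1 = 1/(-39.0) − 1/(296) = -0.02902, so d_i1 = -34.46 cm; m₁ = −d_i1/d_o1 = +0.1164.
d_o2 = 120 − (-34.46) = 154.5 cm.
Lens 2: 1/d_i2 = 1/(21.0) − 1/(154.5) = 0.04115, so d_i2 = 24.30 cm; m₂ = −d_i2/d_o2 = -0.1573.
m = m₁·m₂ = (+0.1164)(-0.1573) = -0.0183.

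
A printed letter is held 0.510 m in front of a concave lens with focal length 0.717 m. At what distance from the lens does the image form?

For a concave lens, f = -0.717 m.
Lens equation: 1/v = 1/f − 1/u = 1/(-0.7170) − 1/(0.510) = -1.395 − 1.961 = -3.355, so v = -0.298 m.
The image is virtual, upright and reduced, on the same side as the object.

0.298 m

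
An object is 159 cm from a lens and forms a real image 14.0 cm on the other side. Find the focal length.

f = 12.9 cm (converging)

Real image ⇒ d_i = +14.0 cm.
1/f = 1/d_o + 1/d_i = 1/(159) + 1/(14.0) = 0.07772, so f = 12.9 cm.
Since f is positive, the lens is converging.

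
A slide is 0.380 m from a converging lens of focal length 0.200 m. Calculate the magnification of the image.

1/d_i = 1/f − 1/d_o = 1/(0.2000) − 1/(0.380) = 2.368, so d_i = 0.4222 m.
m = −d_i/d_o = −(0.4222)/(0.380) = -1.11.
The image is real, inverted and enlarged, on the far side of the lens.

m = -1.11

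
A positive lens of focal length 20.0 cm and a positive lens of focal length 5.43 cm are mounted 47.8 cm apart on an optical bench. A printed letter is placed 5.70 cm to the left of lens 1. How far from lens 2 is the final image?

Lens 1: 1/d_i1 = 1/f₁ − 1/d_o1 = 1/(20.0) − 1/(5.70) = -0.1254, so d_i1 = -7.972 cm.
The intermediate image is 7.972 cm to the left of lens 1 (virtual), which is 47.8 − (-7.972) = 55.77 cm to the left of lens 2, so d_o2 = +55.77 cm.
Lens 2: 1/d_i2 = 1/f₂ − 1/d_o2 = 1/(5.43) − 1/(55.77) = 0.1662, so d_i2 = 6.02 cm.
The final image is real, 6.02 cm to the right of lens 2 (overall magnification ≈ -0.15).

6.02 cm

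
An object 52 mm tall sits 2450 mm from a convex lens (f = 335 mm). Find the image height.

8.24 mm

1/d_i = 1/f − 1/d_o = 1/(335.0) − 1/(2450) = 0.002577, so d_i = 388.1 mm.
m = −d_i/d_o = -0.1584.
|h_i| = |m|·h_o = 0.1584 × 52 = 8.24 mm. The image is real, inverted and reduced, on the far side of the lens.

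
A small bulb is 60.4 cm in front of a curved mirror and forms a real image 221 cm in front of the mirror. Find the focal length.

Real image ⇒ d_i = +221 cm.
1/f = 1/d_o + 1/d_i = 1/(60.4) + 1/(221) = 0.02108, so f = 47.4 cm.
Since f is positive, the curved mirror is concave.

f = 47.4 cm (concave)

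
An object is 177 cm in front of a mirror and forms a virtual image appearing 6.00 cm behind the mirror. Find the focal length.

Virtual image ⇒ d_i = −6.00 cm.
1/f = 1/d_o + 1/d_i = 1/(177) + 1/(-6.00) = -0.1610, so f = -6.21 cm.
Since f is negative, the mirror is convex.

f = -6.21 cm (convex)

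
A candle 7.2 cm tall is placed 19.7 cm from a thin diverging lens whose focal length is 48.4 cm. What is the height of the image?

5.12 cm

For a diverging lens, f = -48.4 cm.
1/d_i = 1/f − 1/d_o = 1/(-48.40) − 1/(19.7) = -0.07142, so d_i = -14.00 cm.
m = −d_i/d_o = +0.7107.
|h_i| = |m|·h_o = 0.7107 × 7.2 = 5.12 cm. The image is virtual, upright and reduced, on the same side as the object.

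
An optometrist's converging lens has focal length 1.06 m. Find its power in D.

P = +0.943 D

P = 1/f = 1/(1.06 m) = +0.943 D.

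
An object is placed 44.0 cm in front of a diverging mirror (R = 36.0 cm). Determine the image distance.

12.8 cm

f = R/2 = 36.0/2 = 18.00 cm; for a diverging mirror, f = -18.00 cm.
Mirror equation: 1/s_i = 1/f − 1/s_o = 1/(-18.00) − 1/(44.0) = -0.05556 − 0.02273 = -0.07828, so s_i = -12.8 cm.
The image is virtual, upright and reduced, behind the mirror.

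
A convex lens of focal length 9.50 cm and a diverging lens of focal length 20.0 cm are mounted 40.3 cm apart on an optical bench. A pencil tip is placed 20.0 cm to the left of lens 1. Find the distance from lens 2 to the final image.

10.5 cm

Lens 1: 1/d_i1 = 1/f₁ − 1/d_o1 = 1/(9.50) − 1/(20.0) = 0.05526, so d_i1 = 18.10 cm.
The intermediate image is 18.10 cm to the right of lens 1, which is 40.3 − (18.10) = 22.20 cm to the left of lens 2, so d_o2 = +22.20 cm.
Lens 2 is diverging, so f₂ = −20.0 cm.
Lens 2: 1/d_i2 = 1/f₂ − 1/d_o2 = 1/(-20.0) − 1/(22.20) = -0.09505, so d_i2 = -10.5 cm.
The final image is virtual, 10.5 cm to the left of lens 2 (overall magnification ≈ -0.43).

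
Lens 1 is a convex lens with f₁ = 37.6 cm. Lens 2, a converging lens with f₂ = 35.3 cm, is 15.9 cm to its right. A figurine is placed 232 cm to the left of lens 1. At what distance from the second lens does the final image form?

15.9 cm

Lens 1: 1/d_i1 = 1/f₁ − 1/d_o1 = 1/(37.6) − 1/(232) = 0.02229, so d_i1 = 44.87 cm.
The intermediate image is 44.87 cm to the right of lens 1, which lies 28.97 cm to the right of lens 2 — a virtual object — so d_o2 = −28.97 cm.
Lens 2: 1/d_i2 = 1/f₂ − 1/d_o2 = 1/(35.3) − 1/(-28.97) = 0.06285, so d_i2 = 15.9 cm.
The final image is real, 15.9 cm to the right of lens 2 (overall magnification ≈ -0.11).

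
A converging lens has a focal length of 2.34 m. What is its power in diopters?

P = 1/f = 1/(2.34 m) = +0.427 D.

P = +0.427 D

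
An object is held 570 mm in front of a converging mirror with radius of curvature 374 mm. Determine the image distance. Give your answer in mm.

f = R/2 = 374/2 = 187.0 mm.
Mirror equation: 1/s_i = 1/f − 1/s_o = 1/(187.0) − 1/(570) = 0.005348 − 0.001754 = 0.003593, so s_i = 278 mm.
The image is real, inverted and reduced, in front of the mirror.

278 mm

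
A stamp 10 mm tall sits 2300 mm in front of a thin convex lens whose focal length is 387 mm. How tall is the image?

1/d_i = 1/f − 1/d_o = 1/(387.0) − 1/(2300) = 0.002149, so d_i = 465.3 mm.
m = −d_i/d_o = -0.2023.
|h_i| = |m|·h_o = 0.2023 × 10 = 2.02 mm. The image is real, inverted and reduced, on the far side of the lens.

2.02 mm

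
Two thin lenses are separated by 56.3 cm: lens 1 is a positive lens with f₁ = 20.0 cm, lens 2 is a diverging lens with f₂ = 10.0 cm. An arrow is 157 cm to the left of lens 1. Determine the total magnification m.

m = -0.0337

Lens 1: 1/d_i1 = 1/(20.0) − 1/(157) = 0.04363, so d_i1 = 22.92 cm; m₁ = −d_i1/d_o1 = -0.1460.
d_o2 = 56.3 − (22.92) = 33.38 cm.
f₂ = −10.0 cm (diverging).
Lens 2: 1/d_i2 = 1/(-10.0) − 1/(33.38) = -0.1300, so d_i2 = -7.695 cm; m₂ = −d_i2/d_o2 = +0.2305.
m = m₁·m₂ = (-0.1460)(+0.2305) = -0.0337.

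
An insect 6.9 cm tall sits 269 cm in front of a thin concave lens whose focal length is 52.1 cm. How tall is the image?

For a concave lens, f = -52.1 cm.
1/d_i = 1/f − 1/d_o = 1/(-52.10) − 1/(269) = -0.02291, so d_i = -43.65 cm.
m = −d_i/d_o = +0.1623.
|h_i| = |m|·h_o = 0.1623 × 6.9 = 1.12 cm. The image is virtual, upright and reduced, on the same side as the object.

1.12 cm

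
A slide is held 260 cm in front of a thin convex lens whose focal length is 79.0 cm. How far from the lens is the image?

113 cm

Thin-lens equation: 1/q = 1/f − 1/p = 1/(79.00) − 1/(260) = 0.01266 − 0.003846 = 0.008812, so q = 113 cm.
The image is real, inverted and reduced, on the far side of the lens.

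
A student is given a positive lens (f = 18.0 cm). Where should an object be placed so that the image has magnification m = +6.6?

15.3 cm

m = −d_i/d_o ⇒ d_i = −m·d_o.
1/f = 1/d_o + 1/d_i = 1/d_o − 1/(m·d_o) = (1 − 1/m)/d_o, so d_o = f(1 − 1/m) = (18.00)(1 − 1/(+6.6)) = 15.3 cm.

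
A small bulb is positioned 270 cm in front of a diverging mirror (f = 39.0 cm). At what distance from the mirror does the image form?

For a diverging mirror, f = -39.0 cm.
Mirror equation: 1/v = 1/f − 1/u = 1/(-39.00) − 1/(270) = -0.02564 − 0.003704 = -0.02934, so v = -34.1 cm.
The image is virtual, upright and reduced, behind the mirror.

34.1 cm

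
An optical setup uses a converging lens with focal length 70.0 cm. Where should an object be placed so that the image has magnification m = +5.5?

57.3 cm

m = −d_i/d_o ⇒ d_i = −m·d_o.
1/f = 1/d_o + 1/d_i = 1/d_o − 1/(m·d_o) = (1 − 1/m)/d_o, so d_o = f(1 − 1/m) = (70.00)(1 − 1/(+5.5)) = 57.3 cm.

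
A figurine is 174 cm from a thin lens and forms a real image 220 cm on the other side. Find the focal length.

Real image ⇒ d_i = +220 cm.
1/f = 1/d_o + 1/d_i = 1/(174) + 1/(220) = 0.01029, so f = 97.2 cm.
Since f is positive, the thin lens is converging.

f = 97.2 cm (converging)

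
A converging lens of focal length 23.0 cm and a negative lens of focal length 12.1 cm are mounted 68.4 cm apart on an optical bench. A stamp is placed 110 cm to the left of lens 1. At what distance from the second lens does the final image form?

9.25 cm

Lens 1: 1/d_i1 = 1/f₁ − 1/d_o1 = 1/(23.0) − 1/(110) = 0.03439, so d_i1 = 29.08 cm.
The intermediate image is 29.08 cm to the right of lens 1, which is 68.4 − (29.08) = 39.32 cm to the left of lens 2, so d_o2 = +39.32 cm.
Lens 2 is diverging, so f₂ = −12.1 cm.
Lens 2: 1/d_i2 = 1/f₂ − 1/d_o2 = 1/(-12.1) − 1/(39.32) = -0.1081, so d_i2 = -9.25 cm.
The final image is virtual, 9.25 cm to the left of lens 2 (overall magnification ≈ -0.062).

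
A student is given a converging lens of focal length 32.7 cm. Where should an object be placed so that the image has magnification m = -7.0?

37.4 cm

m = −d_i/d_o ⇒ d_i = −m·d_o.
1/f = 1/d_o + 1/d_i = 1/d_o − 1/(m·d_o) = (1 − 1/m)/d_o, so d_o = f(1 − 1/m) = (32.70)(1 − 1/(-7.0)) = 37.4 cm.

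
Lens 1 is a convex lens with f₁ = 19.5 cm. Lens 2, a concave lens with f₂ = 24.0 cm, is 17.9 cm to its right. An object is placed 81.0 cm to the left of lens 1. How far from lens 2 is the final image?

11.5 cm

Lens 1: 1/d_i1 = 1/f₁ − 1/d_o1 = 1/(19.5) − 1/(81.0) = 0.03894, so d_i1 = 25.68 cm.
The intermediate image is 25.68 cm to the right of lens 1, which lies 7.780 cm to the right of lens 2 — a virtual object — so d_o2 = −7.780 cm.
Lens 2 is diverging, so f₂ = −24.0 cm.
Lens 2: 1/d_i2 = 1/f₂ − 1/d_o2 = 1/(-24.0) − 1/(-7.780) = 0.08687, so d_i2 = 11.5 cm.
The final image is real, 11.5 cm to the right of lens 2 (overall magnification ≈ -0.47).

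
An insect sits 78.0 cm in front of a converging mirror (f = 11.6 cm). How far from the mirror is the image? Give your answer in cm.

Mirror equation: 1/s_i = 1/f − 1/s_o = 1/(11.60) − 1/(78.0) = 0.08621 − 0.01282 = 0.07339, so s_i = 13.6 cm.
The image is real, inverted and reduced, in front of the mirror.

13.6 cm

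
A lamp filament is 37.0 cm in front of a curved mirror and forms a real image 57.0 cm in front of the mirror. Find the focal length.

Real image ⇒ d_i = +57.0 cm.
1/f = 1/d_o + 1/d_i = 1/(37.0) + 1/(57.0) = 0.04457, so f = 22.4 cm.
Since f is positive, the curved mirror is concave.

f = 22.4 cm (concave)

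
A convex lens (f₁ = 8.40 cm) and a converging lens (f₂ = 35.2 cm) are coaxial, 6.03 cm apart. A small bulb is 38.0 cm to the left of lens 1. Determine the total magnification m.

Lens 1: 1/d_i1 = 1/(8.40) − 1/(38.0) = 0.09273, so d_i1 = 10.78 cm; m₁ = −d_i1/d_o1 = -0.2837.
d_o2 = 6.03 − (10.78) = -4.750 cm (virtual object).
Lens 2: 1/d_i2 = 1/(35.2) − 1/(-4.750) = 0.2389, so d_i2 = 4.185 cm; m₂ = −d_i2/d_o2 = +0.8811.
m = m₁·m₂ = (-0.2837)(+0.8811) = -0.250.

m = -0.250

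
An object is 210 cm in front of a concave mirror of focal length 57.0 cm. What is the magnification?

1/d_i = 1/f − 1/d_o = 1/(57.00) − 1/(210) = 0.01278, so d_i = 78.24 cm.
m = −d_i/d_o = −(78.24)/(210) = -0.373.
The image is real, inverted and reduced, in front of the mirror.

m = -0.373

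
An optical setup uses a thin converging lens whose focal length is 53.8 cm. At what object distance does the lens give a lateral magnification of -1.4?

m = −d_i/d_o ⇒ d_i = −m·d_o.
1/f = 1/d_o + 1/d_i = 1/d_o − 1/(m·d_o) = (1 − 1/m)/d_o, so d_o = f(1 − 1/m) = (53.80)(1 − 1/(-1.4)) = 92.2 cm.

92.2 cm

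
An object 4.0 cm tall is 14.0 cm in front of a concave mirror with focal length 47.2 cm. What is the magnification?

m = +1.42

1/d_i = 1/f − 1/d_o = 1/(47.20) − 1/(14.0) = -0.05024, so d_i = -19.90 cm.
m = −d_i/d_o = −(-19.90)/(14.0) = +1.42.
The image is virtual, upright and enlarged, behind the mirror.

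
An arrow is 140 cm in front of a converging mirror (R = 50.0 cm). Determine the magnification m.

f = R/2 = 50.0/2 = 25.00 cm.
1/d_i = 1/f − 1/d_o = 1/(25.00) − 1/(140) = 0.03286, so d_i = 30.43 cm.
m = −d_i/d_o = −(30.43)/(140) = -0.217.
The image is real, inverted and reduced, in front of the mirror.

m = -0.217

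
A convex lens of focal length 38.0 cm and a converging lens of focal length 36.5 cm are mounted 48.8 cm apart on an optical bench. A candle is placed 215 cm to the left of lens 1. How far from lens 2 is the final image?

Lens 1: 1/d_i1 = 1/f₁ − 1/d_o1 = 1/(38.0) − 1/(215) = 0.02166, so d_i1 = 46.16 cm.
The intermediate image is 46.16 cm to the right of lens 1, which is 48.8 − (46.16) = 2.640 cm to the left of lens 2, so d_o2 = +2.640 cm.
Lens 2: 1/d_i2 = 1/f₂ − 1/d_o2 = 1/(36.5) − 1/(2.640) = -0.3514, so d_i2 = -2.85 cm.
The final image is virtual, 2.85 cm to the left of lens 2 (overall magnification ≈ -0.23).

2.85 cm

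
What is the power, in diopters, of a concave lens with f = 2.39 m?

P = -0.418 D

For a concave lens, f = −2.39 m.
P = 1/f = 1/(-2.39 m) = -0.418 D.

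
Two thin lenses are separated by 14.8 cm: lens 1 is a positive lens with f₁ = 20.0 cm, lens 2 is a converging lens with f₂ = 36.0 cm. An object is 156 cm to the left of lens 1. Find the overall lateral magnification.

Lens 1: 1/d_i1 = 1/(20.0) − 1/(156) = 0.04359, so d_i1 = 22.94 cm; m₁ = −d_i1/d_o1 = -0.1471.
d_o2 = 14.8 − (22.94) = -8.140 cm (virtual object).
Lens 2: 1/d_i2 = 1/(36.0) − 1/(-8.140) = 0.1506, so d_i2 = 6.639 cm; m₂ = −d_i2/d_o2 = +0.8156.
m = m₁·m₂ = (-0.1471)(+0.8156) = -0.120.

m = -0.120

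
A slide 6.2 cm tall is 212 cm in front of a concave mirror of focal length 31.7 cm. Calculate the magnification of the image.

m = -0.176

1/d_i = 1/f − 1/d_o = 1/(31.70) − 1/(212) = 0.02683, so d_i = 37.27 cm.
m = −d_i/d_o = −(37.27)/(212) = -0.176.
The image is real, inverted and reduced, in front of the mirror.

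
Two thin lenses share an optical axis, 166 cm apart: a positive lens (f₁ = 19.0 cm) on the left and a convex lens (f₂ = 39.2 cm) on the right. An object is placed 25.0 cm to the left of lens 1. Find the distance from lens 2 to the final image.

Lens 1: 1/d_i1 = 1/f₁ − 1/d_o1 = 1/(19.0) − 1/(25.0) = 0.01263, so d_i1 = 79.17 cm.
The intermediate image is 79.17 cm to the right of lens 1, which is 166 − (79.17) = 86.83 cm to the left of lens 2, so d_o2 = +86.83 cm.
Lens 2: 1/d_i2 = 1/f₂ − 1/d_o2 = 1/(39.2) − 1/(86.83) = 0.01399, so d_i2 = 71.5 cm.
The final image is real, 71.5 cm to the right of lens 2 (overall magnification ≈ 2.6).

71.5 cm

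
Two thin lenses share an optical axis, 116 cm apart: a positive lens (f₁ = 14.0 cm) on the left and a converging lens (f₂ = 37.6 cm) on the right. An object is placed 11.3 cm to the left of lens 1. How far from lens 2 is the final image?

47.9 cm

Lens 1: 1/d_i1 = 1/f₁ − 1/d_o1 = 1/(14.0) − 1/(11.3) = -0.01707, so d_i1 = -58.59 cm.
The intermediate image is 58.59 cm to the left of lens 1 (virtual), which is 116 − (-58.59) = 174.6 cm to the left of lens 2, so d_o2 = +174.6 cm.
Lens 2: 1/d_i2 = 1/f₂ − 1/d_o2 = 1/(37.6) − 1/(174.6) = 0.02087, so d_i2 = 47.9 cm.
The final image is real, 47.9 cm to the right of lens 2 (overall magnification ≈ -1.4).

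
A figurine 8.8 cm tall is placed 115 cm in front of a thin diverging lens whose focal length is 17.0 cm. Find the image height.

1.13 cm

For a diverging lens, f = -17.0 cm.
1/d_i = 1/f − 1/d_o = 1/(-17.00) − 1/(115) = -0.06752, so d_i = -14.81 cm.
m = −d_i/d_o = +0.1288.
|h_i| = |m|·h_o = 0.1288 × 8.8 = 1.13 cm. The image is virtual, upright and reduced, on the same side as the object.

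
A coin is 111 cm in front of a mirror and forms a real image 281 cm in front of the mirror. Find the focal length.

f = 79.6 cm (concave)

Real image ⇒ d_i = +281 cm.
1/f = 1/d_o + 1/d_i = 1/(111) + 1/(281) = 0.01257, so f = 79.6 cm.
Since f is positive, the mirror is concave.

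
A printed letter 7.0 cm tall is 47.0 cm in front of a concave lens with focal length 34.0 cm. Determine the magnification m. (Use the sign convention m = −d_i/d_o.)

m = +0.420

For a concave lens, f = -34.0 cm.
1/d_i = 1/f − 1/d_o = 1/(-34.00) − 1/(47.0) = -0.05069, so d_i = -19.73 cm.
m = −d_i/d_o = −(-19.73)/(47.0) = +0.420.
The image is virtual, upright and reduced, on the same side as the object.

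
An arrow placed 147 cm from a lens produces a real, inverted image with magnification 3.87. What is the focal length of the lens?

f = 117 cm (converging)

m = −d_i/d_o ⇒ d_i = −m·d_o = −(-3.87)·(147) = 568.9 cm.
1/f = 1/d_o + 1/d_i = 1/(147) + 1/(568.9) = 0.008560, so f = 117 cm.
Since f is positive, the lens is converging.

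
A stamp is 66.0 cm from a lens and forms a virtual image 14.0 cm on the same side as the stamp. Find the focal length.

Virtual image ⇒ d_i = −14.0 cm.
1/f = 1/d_o + 1/d_i = 1/(66.0) + 1/(-14.0) = -0.05628, so f = -17.8 cm.
Since f is negative, the lens is diverging.

f = -17.8 cm (diverging)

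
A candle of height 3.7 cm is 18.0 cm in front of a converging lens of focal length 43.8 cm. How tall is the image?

6.28 cm

1/d_i = 1/f − 1/d_o = 1/(43.80) − 1/(18.0) = -0.03272, so d_i = -30.56 cm.
m = −d_i/d_o = +1.698.
|h_i| = |m|·h_o = 1.698 × 3.7 = 6.28 cm. The image is virtual, upright and enlarged, on the same side as the object.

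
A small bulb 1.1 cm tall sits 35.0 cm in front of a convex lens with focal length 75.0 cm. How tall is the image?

1/d_i = 1/f − 1/d_o = 1/(75.00) − 1/(35.0) = -0.01524, so d_i = -65.62 cm.
m = −d_i/d_o = +1.875.
|h_i| = |m|·h_o = 1.875 × 1.1 = 2.06 cm. The image is virtual, upright and enlarged, on the same side as the object.

2.06 cm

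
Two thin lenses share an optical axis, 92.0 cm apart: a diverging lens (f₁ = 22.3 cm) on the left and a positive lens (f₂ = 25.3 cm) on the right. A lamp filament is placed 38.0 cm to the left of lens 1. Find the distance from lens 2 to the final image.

Lens 1 is diverging, so f₁ = −22.3 cm.
Lens 1: 1/d_i1 = 1/f₁ − 1/d_o1 = 1/(-22.3) − 1/(38.0) = -0.07116, so d_i1 = -14.05 cm.
The intermediate image is 14.05 cm to the left of lens 1 (virtual), which is 92.0 − (-14.05) = 106.0 cm to the left of lens 2, so d_o2 = +106.0 cm.
Lens 2: 1/d_i2 = 1/f₂ − 1/d_o2 = 1/(25.3) − 1/(106.0) = 0.03009, so d_i2 = 33.2 cm.
The final image is real, 33.2 cm to the right of lens 2 (overall magnification ≈ -0.12).

33.2 cm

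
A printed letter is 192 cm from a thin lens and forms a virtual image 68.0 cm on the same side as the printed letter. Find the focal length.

Virtual image ⇒ d_i = −68.0 cm.
1/f = 1/d_o + 1/d_i = 1/(192) + 1/(-68.0) = -0.009498, so f = -105 cm.
Since f is negative, the thin lens is diverging.

f = -105 cm (diverging)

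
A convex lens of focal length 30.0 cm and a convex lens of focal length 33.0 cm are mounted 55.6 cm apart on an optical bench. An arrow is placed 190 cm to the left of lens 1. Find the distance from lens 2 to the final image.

50.6 cm

Lens 1: 1/d_i1 = 1/f₁ − 1/d_o1 = 1/(30.0) − 1/(190) = 0.02807, so d_i1 = 35.62 cm.
The intermediate image is 35.62 cm to the right of lens 1, which is 55.6 − (35.62) = 19.98 cm to the left of lens 2, so d_o2 = +19.98 cm.
Lens 2: 1/d_i2 = 1/f₂ − 1/d_o2 = 1/(33.0) − 1/(19.98) = -0.01975, so d_i2 = -50.6 cm.
The final image is virtual, 50.6 cm to the left of lens 2 (overall magnification ≈ -0.48).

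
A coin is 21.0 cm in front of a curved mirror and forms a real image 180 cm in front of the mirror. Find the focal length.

Real image ⇒ d_i = +180 cm.
1/f = 1/d_o + 1/d_i = 1/(21.0) + 1/(180) = 0.05317, so f = 18.8 cm.
Since f is positive, the curved mirror is concave.

f = 18.8 cm (concave)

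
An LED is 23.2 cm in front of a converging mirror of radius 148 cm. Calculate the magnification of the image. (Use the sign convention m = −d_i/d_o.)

m = +1.46

f = R/2 = 148/2 = 74.00 cm.
1/d_i = 1/f − 1/d_o = 1/(74.00) − 1/(23.2) = -0.02959, so d_i = -33.80 cm.
m = −d_i/d_o = −(-33.80)/(23.2) = +1.46.
The image is virtual, upright and enlarged, behind the mirror.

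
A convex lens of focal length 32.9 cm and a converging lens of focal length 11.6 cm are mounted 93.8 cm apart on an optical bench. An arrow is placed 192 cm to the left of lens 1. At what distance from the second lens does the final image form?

Lens 1: 1/d_i1 = 1/f₁ − 1/d_o1 = 1/(32.9) − 1/(192) = 0.02519, so d_i1 = 39.70 cm.
The intermediate image is 39.70 cm to the right of lens 1, which is 93.8 − (39.70) = 54.10 cm to the left of lens 2, so d_o2 = +54.10 cm.
Lens 2: 1/d_i2 = 1/f₂ − 1/d_o2 = 1/(11.6) − 1/(54.10) = 0.06772, so d_i2 = 14.8 cm.
The final image is real, 14.8 cm to the right of lens 2 (overall magnification ≈ 0.056).

14.8 cm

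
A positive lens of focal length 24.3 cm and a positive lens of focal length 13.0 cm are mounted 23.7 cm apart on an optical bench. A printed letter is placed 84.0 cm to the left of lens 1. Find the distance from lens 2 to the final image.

Lens 1: 1/d_i1 = 1/f₁ − 1/d_o1 = 1/(24.3) − 1/(84.0) = 0.02925, so d_i1 = 34.19 cm.
The intermediate image is 34.19 cm to the right of lens 1, which lies 10.49 cm to the right of lens 2 — a virtual object — so d_o2 = −10.49 cm.
Lens 2: 1/d_i2 = 1/f₂ − 1/d_o2 = 1/(13.0) − 1/(-10.49) = 0.1723, so d_i2 = 5.81 cm.
The final image is real, 5.81 cm to the right of lens 2 (overall magnification ≈ -0.23).

5.81 cm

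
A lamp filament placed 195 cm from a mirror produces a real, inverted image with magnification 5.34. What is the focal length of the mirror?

m = −d_i/d_o ⇒ d_i = −m·d_o = −(-5.34)·(195) = 1041 cm.
1/f = 1/d_o + 1/d_i = 1/(195) + 1/(1041) = 0.006089, so f = 164 cm.
Since f is positive, the mirror is concave.

f = 164 cm (concave)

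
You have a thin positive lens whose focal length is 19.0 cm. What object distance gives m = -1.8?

29.6 cm

m = −d_i/d_o ⇒ d_i = −m·d_o.
1/f = 1/d_o + 1/d_i = 1/d_o − 1/(m·d_o) = (1 − 1/m)/d_o, so d_o = f(1 − 1/m) = (19.00)(1 − 1/(-1.8)) = 29.6 cm.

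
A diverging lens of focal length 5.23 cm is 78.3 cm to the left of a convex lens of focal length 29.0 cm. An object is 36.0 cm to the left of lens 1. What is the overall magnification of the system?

f₁ = −5.23 cm (diverging).
Lens 1: 1/d_i1 = 1/(-5.23) − 1/(36.0) = -0.2190, so d_i1 = -4.567 cm; m₁ = −d_i1/d_o1 = +0.1269.
d_o2 = 78.3 − (-4.567) = 82.87 cm.
Lens 2: 1/d_i2 = 1/(29.0) − 1/(82.87) = 0.02242, so d_i2 = 44.61 cm; m₂ = −d_i2/d_o2 = -0.5383.
m = m₁·m₂ = (+0.1269)(-0.5383) = -0.0683.

m = -0.0683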